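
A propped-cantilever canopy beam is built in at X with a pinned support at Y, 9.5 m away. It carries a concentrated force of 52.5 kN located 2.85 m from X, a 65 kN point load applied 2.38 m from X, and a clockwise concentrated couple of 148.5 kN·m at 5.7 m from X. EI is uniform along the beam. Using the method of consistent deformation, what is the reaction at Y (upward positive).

Take the reaction at Y as the redundant and release it; the primary structure is a cantilever fixed at X.
Free-end deflection of the primary structure under the applied loading (downward +):
  point load 52.5 at a = 2.85: Pa²(3L − a)/(6EI) = 1823/EI
  point load 65 at a = 2.38: Pa²(3L − a)/(6EI) = 1603/EI
  clockwise couple 148.5 at a = 5.7: M₀a(2L − a)/(2EI) = 5629/EI
  δ_0 = 9055/EI
Tip deflection under a unit load at Y: L³/(3EI) = 285.8/EI.
The prop prevents deflection at Y: R_Y = δ_0/δ_{YY} = 9055/285.8 = 31.68 kN.

R_Y = 31.68 kN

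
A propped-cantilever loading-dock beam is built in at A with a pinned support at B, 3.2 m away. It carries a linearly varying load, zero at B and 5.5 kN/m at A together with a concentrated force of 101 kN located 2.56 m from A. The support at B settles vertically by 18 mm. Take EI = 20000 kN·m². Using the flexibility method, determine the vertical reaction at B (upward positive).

Choose R_B as the redundant. The primary structure is the cantilever fixed at A.
Downward deflection at the released point B due to the loads:
  triangular load, peak 5.5 at the fixed end: w₀L⁴/(30EI) = 19.22/EI
  point load 101 at a = 2.56: Pa²(3L − a)/(6EI) = 776.6/EI
  δ_0 = 795.9/EI
Tip deflection under a unit load at B: L³/(3EI) = 10.92/EI.
With EI = 20000 kN·m²: δ_0 = 0.039793 m and δ_{BB} = 0.000546 m/kN.
Compatibility — the beam at B must follow the support down by 0.018 m: δ_0 − R_B·δ_{BB} = 0.018, so R_B = (0.039793 − 0.018)/0.000546 = 39.91 kN.

R_B = 39.91 kN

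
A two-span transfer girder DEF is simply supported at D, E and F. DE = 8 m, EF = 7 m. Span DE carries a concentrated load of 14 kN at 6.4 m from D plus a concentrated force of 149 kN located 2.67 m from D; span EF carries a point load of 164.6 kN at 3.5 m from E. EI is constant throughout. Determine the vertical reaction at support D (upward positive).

Take M_E as the redundant. Released structure: two simple spans DE and EF with a hinge at E.
Discontinuity in slope at E on the released structure — sum the simple-span end rotations:
  span DE: point load 14 at a = 6.4: Pab(L + a)/(6LEI) = 43.01/EI
  span DE: point load 149 at a = 2.67: Pab(L + a)/(6LEI) = 471.4/EI
  span EF: point load 164.6 at a = 3.5: Pab(L + b)/(6LEI) = 504.1/EI
  relative rotation θ_0 = (514.4 + 504.1)/EI = 1018/EI
A unit hogging moment at E produces rotation L₁/(3EI) + L₂/(3EI) = 5/EI.
Compatibility: M_E·(L₁+L₂)/(3EI) = θ_0, giving M_E = 203.7 kN·m (hogging).
Span DE, ΣM about D with M_E applied at E: R_E^{DE}·8 = 487.4 + 203.7, so R_E^{DE} = 86.39 kN and R_D = 163 − 86.39 = 76.61 kN.

R_D = 76.61 kN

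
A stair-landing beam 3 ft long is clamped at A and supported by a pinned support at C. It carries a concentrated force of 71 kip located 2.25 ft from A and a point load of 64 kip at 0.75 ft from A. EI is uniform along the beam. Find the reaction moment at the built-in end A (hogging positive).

Release the roller at C. Primary structure: cantilever fixed at A.
Primary-structure tip deflection at C by superposition:
  point load 71 at a = 2.25: Pa²(3L − a)/(6EI) = 404.4/EI
  point load 64 at a = 0.75: Pa²(3L − a)/(6EI) = 49.5/EI
  δ_0 = 453.9/EI
Tip deflection under a unit load at C: L³/(3EI) = 9/EI.
Compatibility at C: δ_0 − R_C·δ_{CC} = 0, so R_C = 453.9/9 = 50.43 kip.
Moment equilibrium about A: M_A = Σ(load moments about A) − R_C·L = 207.8 − 50.43×3 = 56.46 kip·ft.

M_A = 56.46 kip·ft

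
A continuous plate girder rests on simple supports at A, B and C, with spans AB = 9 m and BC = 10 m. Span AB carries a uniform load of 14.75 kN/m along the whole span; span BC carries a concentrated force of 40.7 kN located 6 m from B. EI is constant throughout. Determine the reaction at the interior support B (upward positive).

Insert a hinge at B; M_B is the redundant, and each span becomes simply supported.
End slopes at the hinge B, treating each span as simply supported:
  span AB: UDL 14.75: wL³/(24EI) = 448/EI
  span BC: point load 40.7 at a = 6: Pab(L + b)/(6LEI) = 227.9/EI
  relative rotation θ_0 = (448 + 227.9)/EI = 676/EI
A unit hogging moment at B produces rotation L₁/(3EI) + L₂/(3EI) = 6.333/EI.
Compatibility: M_B·(L₁+L₂)/(3EI) = θ_0, giving M_B = 106.7 kN·m (hogging).
Span AB, ΣM about A with M_B applied at B: R_B^{AB}·9 = 597.4 + 106.7, so R_B^{AB} = 78.23 kN and R_A = 132.8 − 78.23 = 54.52 kN.
Span BC, ΣM about C: R_B^{BC}·10 = 162.8 + 106.7, so R_B^{BC} = 26.95 kN and R_C = 40.7 − 26.95 = 13.75 kN.
R_B = 78.23 + 26.95 = 105.2 kN.

R_B = 105.2 kN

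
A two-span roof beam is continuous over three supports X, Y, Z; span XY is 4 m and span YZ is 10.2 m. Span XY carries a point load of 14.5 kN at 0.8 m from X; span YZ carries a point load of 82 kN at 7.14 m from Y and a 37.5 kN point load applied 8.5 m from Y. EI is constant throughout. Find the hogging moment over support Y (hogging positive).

M_Y = 105.8 kN·m

Insert a hinge at Y; M_Y is the redundant, and each span becomes simply supported.
Rotations at Y on the released spans (each span's end-slope, ×1/EI):
  span XY: point load 14.5 at a = 0.8: Pab(L + a)/(6LEI) = 7.424/EI
  span YZ: point load 82 at a = 7.14: Pab(L + b)/(6LEI) = 388.2/EI
  span YZ: point load 37.5 at a = 8.5: Pab(L + b)/(6LEI) = 105.4/EI
  relative rotation θ_0 = (7.424 + 493.5)/EI = 501/EI
A unit hogging moment at Y produces rotation L₁/(3EI) + L₂/(3EI) = 4.733/EI.
Slope continuity at Y: θ_0 = M_Y·4.733/EI, so M_Y = 501/4.733 = 105.8 kN·m (hogging).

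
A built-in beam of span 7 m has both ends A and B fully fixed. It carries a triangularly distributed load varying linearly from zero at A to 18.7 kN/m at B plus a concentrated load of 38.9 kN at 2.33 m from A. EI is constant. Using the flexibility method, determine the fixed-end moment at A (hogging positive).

M_A = 70.88 kN·m

Take the two fixed-end moments M_A, M_B as redundants; the released structure is the simple span AB.
On the primary (simply-supported) span, the end slopes from the loading are:
  at A: triangular load, peak 18.7: 7w₀L³/(360EI) = 124.7/EI
  at B: triangular load, peak 18.7: w₀L³/(45EI) = 142.5/EI
  at A: point load 38.9 at a = 2.33: Pab(L + b)/(6LEI) = 117.6/EI
  at B: point load 38.9 at a = 2.33: Pab(L + a)/(6LEI) = 94.03/EI
  θ_A0 = 242.3/EI,  θ_B0 = 236.6/EI
Flexibility coefficients: a unit moment at one end gives L/(3EI) there and L/(6EI) at the far end, so f₁₁ = f₂₂ = 2.333/EI and f₁₂ = f₂₁ = 1.167/EI.
Compatibility — zero rotation at each built-in end:
  2.333 M_A + 1.167 M_B = 242.3
  1.167 M_A + 2.333 M_B = 236.6
Solving the pair gives M_A = 70.88 kN·m and M_B = 65.94 kN·m (hogging).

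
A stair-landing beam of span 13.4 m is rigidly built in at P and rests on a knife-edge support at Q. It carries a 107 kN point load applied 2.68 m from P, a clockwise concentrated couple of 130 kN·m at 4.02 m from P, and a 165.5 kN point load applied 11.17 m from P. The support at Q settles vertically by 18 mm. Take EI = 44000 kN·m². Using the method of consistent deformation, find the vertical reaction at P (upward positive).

R_P = 135.5 kN

Choose R_Q as the redundant. The primary structure is the cantilever fixed at P.
Primary-structure tip deflection at Q by superposition:
  point load 107 at a = 2.68: Pa²(3L − a)/(6EI) = 4806/EI
  clockwise couple 130 at a = 4.02: M₀a(2L − a)/(2EI) = 5952/EI
  point load 165.5 at a = 11.17: Pa²(3L − a)/(6EI) = 99908/EI
  δ_0 = 110666/EI
Flexibility coefficient — unit upward force at Q: δ_{QQ} = L³/(3EI) = 802/EI.
With EI = 44000 kN·m²: δ_0 = 2.5151 m and δ_{QQ} = 0.018228 m/kN.
Compatibility — the beam at Q must follow the support down by 0.018 m: δ_0 − R_Q·δ_{QQ} = 0.018, so R_Q = (2.5151 − 0.018)/0.018228 = 137 kN.
Vertical equilibrium: R_P = ΣP − R_Q = 272.5 − 137 = 135.5 kN.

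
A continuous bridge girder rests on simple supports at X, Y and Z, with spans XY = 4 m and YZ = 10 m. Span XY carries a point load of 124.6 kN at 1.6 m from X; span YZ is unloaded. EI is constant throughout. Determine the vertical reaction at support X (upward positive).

Take M_Y as the redundant. Released structure: two simple spans XY and YZ with a hinge at Y.
Discontinuity in slope at Y on the released structure — sum the simple-span end rotations:
  span XY: point load 124.6 at a = 1.6: Pab(L + a)/(6LEI) = 111.6/EI
  relative rotation θ_0 = (111.6 + 0)/EI = 111.6/EI
A unit hogging moment at Y produces rotation L₁/(3EI) + L₂/(3EI) = 4.667/EI.
Compatibility: M_Y·(L₁+L₂)/(3EI) = θ_0, giving M_Y = 23.92 kN·m (hogging).
Span XY, ΣM about X with M_Y applied at Y: R_Y^{XY}·4 = 199.4 + 23.92, so R_Y^{XY} = 55.82 kN and R_X = 124.6 − 55.82 = 68.78 kN.

R_X = 68.78 kN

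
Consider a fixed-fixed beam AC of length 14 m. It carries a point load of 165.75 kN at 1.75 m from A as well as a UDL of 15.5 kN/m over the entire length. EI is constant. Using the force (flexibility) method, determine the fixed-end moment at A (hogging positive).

M_A = 475.2 kN·m

Take the two fixed-end moments M_A, M_C as redundants; the released structure is the simple span AC.
Simple-span end rotations at A and C under the given loads:
  at A: point load 165.75 at a = 1.75: Pab(L + b)/(6LEI) = 1110/EI
  at C: point load 165.75 at a = 1.75: Pab(L + a)/(6LEI) = 666.2/EI
  at A: UDL 15.5: wL³/(24EI) = 1772/EI
  at C: UDL 15.5: wL³/(24EI) = 1772/EI
  θ_A0 = 2883/EI,  θ_C0 = 2438/EI
Flexibility coefficients: a unit moment at one end gives L/(3EI) there and L/(6EI) at the far end, so f₁₁ = f₂₂ = 4.667/EI and f₁₂ = f₂₁ = 2.333/EI.
Compatibility — zero rotation at each built-in end:
  4.667 M_A + 2.333 M_C = 2883
  2.333 M_A + 4.667 M_C = 2438
Solving the pair gives M_A = 475.2 kN·m and M_C = 284.9 kN·m (hogging).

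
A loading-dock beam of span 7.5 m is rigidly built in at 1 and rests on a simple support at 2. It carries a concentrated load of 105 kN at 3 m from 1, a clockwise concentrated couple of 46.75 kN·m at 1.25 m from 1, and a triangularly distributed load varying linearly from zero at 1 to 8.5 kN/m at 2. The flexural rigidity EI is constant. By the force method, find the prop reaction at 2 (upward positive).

Choose R_2 as the redundant. The primary structure is the cantilever fixed at 1.
Deflection at 2 on the released cantilever, summing each load's contribution:
  point load 105 at a = 3: Pa²(3L − a)/(6EI) = 3071/EI
  clockwise couple 46.75 at a = 1.25: M₀a(2L − a)/(2EI) = 401.8/EI
  triangular load, peak 8.5 at the free end: 11w₀L⁴/(120EI) = 2465/EI
  δ_0 = 5938/EI
Flexibility coefficient — unit upward force at 2: δ_{22} = L³/(3EI) = 140.6/EI.
The prop prevents deflection at 2: R_2 = δ_0/δ_{22} = 5938/140.6 = 42.23 kN.

R_2 = 42.23 kN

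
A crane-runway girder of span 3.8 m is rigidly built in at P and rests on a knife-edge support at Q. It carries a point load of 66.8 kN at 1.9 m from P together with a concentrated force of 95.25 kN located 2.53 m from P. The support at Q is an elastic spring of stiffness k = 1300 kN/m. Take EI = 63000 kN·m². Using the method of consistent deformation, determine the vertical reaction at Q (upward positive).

Take the reaction at Q as the redundant and release it; the primary structure is a cantilever fixed at P.
Free-end deflection of the primary structure under the applied loading (downward +):
  point load 66.8 at a = 1.9: Pa²(3L − a)/(6EI) = 381.8/EI
  point load 95.25 at a = 2.53: Pa²(3L − a)/(6EI) = 901.3/EI
  δ_0 = 1283/EI
Flexibility coefficient — unit upward force at Q: δ_{QQ} = L³/(3EI) = 18.29/EI.
With EI = 63000 kN·m²: δ_0 = 0.020367 m and δ_{QQ} = 0.00029 m/kN.
Compatibility — the spring shortens by R_Q/k under the reaction it provides: δ_0 − R_Q·δ_{QQ} = R_Q/k. With 1/k = 0.000769 m/kN, R_Q = δ_0 / (δ_{QQ} + 1/k) = 0.020367 / (0.00029 + 0.000769) = 19.22 kN.

R_Q = 19.22 kN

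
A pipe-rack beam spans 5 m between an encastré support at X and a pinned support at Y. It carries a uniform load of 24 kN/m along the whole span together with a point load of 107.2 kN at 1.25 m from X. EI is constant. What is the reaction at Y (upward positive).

R_Y = 54.21 kN

Remove the prop at Y; the released (primary) structure is a cantilever built in at X.
Free-end deflection of the primary structure under the applied loading (downward +):
  UDL 24: wL⁴/(8EI) = 1875/EI
  point load 107.2 at a = 1.25: Pa²(3L − a)/(6EI) = 383.9/EI
  δ_0 = 2259/EI
Tip deflection under a unit load at Y: L³/(3EI) = 41.67/EI.
The prop prevents deflection at Y: R_Y = δ_0/δ_{YY} = 2259/41.67 = 54.21 kN.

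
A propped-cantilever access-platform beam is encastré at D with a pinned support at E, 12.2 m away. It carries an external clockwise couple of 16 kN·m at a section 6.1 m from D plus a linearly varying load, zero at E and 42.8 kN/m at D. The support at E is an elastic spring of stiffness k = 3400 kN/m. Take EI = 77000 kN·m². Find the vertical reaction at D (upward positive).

Choose R_E as the redundant. The primary structure is the cantilever fixed at D.
Free-end deflection of the primary structure under the applied loading (downward +):
  clockwise couple 16 at a = 6.1: M₀a(2L − a)/(2EI) = 893/EI
  triangular load, peak 42.8 at the fixed end: w₀L⁴/(30EI) = 31605/EI
  δ_0 = 32498/EI
Tip deflection under a unit load at E: L³/(3EI) = 605.3/EI.
With EI = 77000 kN·m²: δ_0 = 0.42206 m and δ_{EE} = 0.007861 m/kN.
Compatibility — the spring shortens by R_E/k under the reaction it provides: δ_0 − R_E·δ_{EE} = R_E/k. With 1/k = 0.000294 m/kN, R_E = δ_0 / (δ_{EE} + 1/k) = 0.42206 / (0.007861 + 0.000294) = 51.75 kN.
Vertical equilibrium: R_D = ΣP − R_E = 261.1 − 51.75 = 209.3 kN.

R_D = 209.3 kN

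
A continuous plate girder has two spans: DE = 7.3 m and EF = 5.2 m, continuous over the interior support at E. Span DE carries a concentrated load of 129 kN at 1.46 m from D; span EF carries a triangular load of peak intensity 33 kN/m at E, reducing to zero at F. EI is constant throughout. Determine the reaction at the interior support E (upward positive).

R_E = 108.5 kN

Insert a hinge at E; M_E is the redundant, and each span becomes simply supported.
End slopes at the hinge E, treating each span as simply supported:
  span DE: point load 129 at a = 1.46: Pab(L + a)/(6LEI) = 220/EI
  span EF: triangular load, peak 33: w₀L³/(45EI) = 103.1/EI
  relative rotation θ_0 = (220 + 103.1)/EI = 323.1/EI
A unit hogging moment at E produces rotation L₁/(3EI) + L₂/(3EI) = 4.167/EI.
Slope continuity at E: θ_0 = M_E·4.167/EI, so M_E = 323.1/4.167 = 77.54 kN·m (hogging).
Span DE, ΣM about D with M_E applied at E: R_E^{DE}·7.3 = 188.3 + 77.54, so R_E^{DE} = 36.42 kN and R_D = 129 − 36.42 = 92.58 kN.
Span EF, ΣM about F: R_E^{EF}·5.2 = 297.4 + 77.54, so R_E^{EF} = 72.11 kN and R_F = 85.8 − 72.11 = 13.69 kN.
R_E = 36.42 + 72.11 = 108.5 kN.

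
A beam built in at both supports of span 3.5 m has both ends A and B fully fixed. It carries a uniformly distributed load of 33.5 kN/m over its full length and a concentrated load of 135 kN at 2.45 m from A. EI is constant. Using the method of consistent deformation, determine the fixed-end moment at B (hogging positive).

M_B = 103.7 kN·m

Take the two fixed-end moments M_A, M_B as redundants; the released structure is the simple span AB.
On the primary (simply-supported) span, the end slopes from the loading are:
  at A: UDL 33.5: wL³/(24EI) = 59.85/EI
  at B: UDL 33.5: wL³/(24EI) = 59.85/EI
  at A: point load 135 at a = 2.45: Pab(L + b)/(6LEI) = 75.25/EI
  at B: point load 135 at a = 2.45: Pab(L + a)/(6LEI) = 98.4/EI
  θ_A0 = 135.1/EI,  θ_B0 = 158.2/EI
Flexibility coefficients: a unit moment at one end gives L/(3EI) there and L/(6EI) at the far end, so f₁₁ = f₂₂ = 1.167/EI and f₁₂ = f₂₁ = 0.5833/EI.
Compatibility — zero rotation at each built-in end:
  1.167 M_A + 0.5833 M_B = 135.1
  0.5833 M_A + 1.167 M_B = 158.2
Solving the pair gives M_A = 63.97 kN·m and M_B = 103.7 kN·m (hogging).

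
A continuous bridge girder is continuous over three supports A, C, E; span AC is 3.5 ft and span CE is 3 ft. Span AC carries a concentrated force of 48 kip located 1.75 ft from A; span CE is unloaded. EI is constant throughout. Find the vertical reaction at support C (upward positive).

R_C = 34.5 kip

Release continuity at C by inserting a hinge; the redundant is the internal moment M_C. The primary structure is two simply-supported spans AC and CE.
Rotations at C on the released spans (each span's end-slope, ×1/EI):
  span AC: point load 48 at a = 1.75: Pab(L + a)/(6LEI) = 36.75/EI
  relative rotation θ_0 = (36.75 + 0)/EI = 36.75/EI
A unit hogging moment at C produces rotation L₁/(3EI) + L₂/(3EI) = 2.167/EI.
Slope continuity at C: θ_0 = M_C·2.167/EI, so M_C = 36.75/2.167 = 16.96 kip·ft (hogging).
Span AC, ΣM about A with M_C applied at C: R_C^{AC}·3.5 = 84 + 16.96, so R_C^{AC} = 28.85 kip and R_A = 48 − 28.85 = 19.15 kip.
Span CE, ΣM about E: R_C^{CE}·3 = 0 + 16.96, so R_C^{CE} = 5.654 kip and R_E = 0 − 5.654 = -5.654 kip.
R_C = 28.85 + 5.654 = 34.5 kip.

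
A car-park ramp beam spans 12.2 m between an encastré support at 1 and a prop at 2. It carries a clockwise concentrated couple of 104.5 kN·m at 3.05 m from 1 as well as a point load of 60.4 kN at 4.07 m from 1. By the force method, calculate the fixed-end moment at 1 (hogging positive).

Take the reaction at 2 as the redundant and release it; the primary structure is a cantilever fixed at 1.
Deflection at 2 on the released cantilever, summing each load's contribution:
  clockwise couple 104.5 at a = 3.05: M₀a(2L − a)/(2EI) = 3402/EI
  point load 60.4 at a = 4.07: Pa²(3L − a)/(6EI) = 5424/EI
  δ_0 = 8827/EI
Flexibility coefficient — unit upward force at 2: δ_{22} = L³/(3EI) = 605.3/EI.
Compatibility at 2: δ_0 − R_2·δ_{22} = 0, so R_2 = 8827/605.3 = 14.58 kN.
Moment equilibrium about 1: M_1 = Σ(load moments about 1) − R_2·L = 350.3 − 14.58×12.2 = 172.4 kN·m.

M_1 = 172.4 kN·m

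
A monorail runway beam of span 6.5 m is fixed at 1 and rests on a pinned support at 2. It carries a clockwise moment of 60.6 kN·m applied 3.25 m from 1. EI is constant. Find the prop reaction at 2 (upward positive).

Release the roller at 2. Primary structure: cantilever fixed at 1.
Deflection at 2 on the released cantilever, summing each load's contribution:
  clockwise couple 60.6 at a = 3.25: M₀a(2L − a)/(2EI) = 960.1/EI
Tip deflection under a unit load at 2: L³/(3EI) = 91.54/EI.
Compatibility at 2: δ_0 − R_2·δ_{22} = 0, so R_2 = 960.1/91.54 = 10.49 kN.

R_2 = 10.49 kN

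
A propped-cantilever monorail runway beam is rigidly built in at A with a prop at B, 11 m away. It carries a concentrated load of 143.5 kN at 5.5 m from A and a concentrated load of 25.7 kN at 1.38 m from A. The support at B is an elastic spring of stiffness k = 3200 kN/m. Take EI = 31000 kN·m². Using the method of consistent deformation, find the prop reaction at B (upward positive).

R_B = 44.45 kN

Take the reaction at B as the redundant and release it; the primary structure is a cantilever fixed at A.
Free-end deflection of the primary structure under the applied loading (downward +):
  point load 143.5 at a = 5.5: Pa²(3L − a)/(6EI) = 19896/EI
  point load 25.7 at a = 1.38: Pa²(3L − a)/(6EI) = 257.9/EI
  δ_0 = 20154/EI
Flexibility coefficient — unit upward force at B: δ_{BB} = L³/(3EI) = 443.7/EI.
With EI = 31000 kN·m²: δ_0 = 0.65012 m and δ_{BB} = 0.014312 m/kN.
Compatibility — the spring shortens by R_B/k under the reaction it provides: δ_0 − R_B·δ_{BB} = R_B/k. With 1/k = 0.000313 m/kN, R_B = δ_0 / (δ_{BB} + 1/k) = 0.65012 / (0.014312 + 0.000313) = 44.45 kN.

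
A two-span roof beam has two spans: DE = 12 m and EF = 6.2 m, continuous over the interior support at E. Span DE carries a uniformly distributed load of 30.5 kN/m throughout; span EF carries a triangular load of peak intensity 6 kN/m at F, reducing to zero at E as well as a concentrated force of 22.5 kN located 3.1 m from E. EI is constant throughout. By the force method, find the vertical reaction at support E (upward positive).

R_E = 292.3 kN

Insert a hinge at E; M_E is the redundant, and each span becomes simply supported.
End slopes at the hinge E, treating each span as simply supported:
  span DE: UDL 30.5: wL³/(24EI) = 2196/EI
  span EF: triangular load, peak 6: 7w₀L³/(360EI) = 27.8/EI
  span EF: point load 22.5 at a = 3.1: Pab(L + b)/(6LEI) = 54.06/EI
  relative rotation θ_0 = (2196 + 81.86)/EI = 2278/EI
A unit hogging moment at E produces rotation L₁/(3EI) + L₂/(3EI) = 6.067/EI.
Slope continuity at E: θ_0 = M_E·6.067/EI, so M_E = 2278/6.067 = 375.5 kN·m (hogging).
Span DE, ΣM about D with M_E applied at E: R_E^{DE}·12 = 2196 + 375.5, so R_E^{DE} = 214.3 kN and R_D = 366 − 214.3 = 151.7 kN.
Span EF, ΣM about F: R_E^{EF}·6.2 = 108.2 + 375.5, so R_E^{EF} = 78.01 kN and R_F = 41.1 − 78.01 = -36.91 kN.
R_E = 214.3 + 78.01 = 292.3 kN.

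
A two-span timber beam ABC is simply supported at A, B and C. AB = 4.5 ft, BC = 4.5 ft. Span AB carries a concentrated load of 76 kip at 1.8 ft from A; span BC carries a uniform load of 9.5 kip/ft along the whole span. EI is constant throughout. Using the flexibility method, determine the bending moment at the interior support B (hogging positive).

Insert a hinge at B; M_B is the redundant, and each span becomes simply supported.
Discontinuity in slope at B on the released structure — sum the simple-span end rotations:
  span AB: point load 76 at a = 1.8: Pab(L + a)/(6LEI) = 86.18/EI
  span BC: UDL 9.5: wL³/(24EI) = 36.07/EI
  relative rotation θ_0 = (86.18 + 36.07)/EI = 122.3/EI
A unit hogging moment at B produces rotation L₁/(3EI) + L₂/(3EI) = 3/EI.
Slope continuity at B: θ_0 = M_B·3/EI, so M_B = 122.3/3 = 40.75 kip·ft (hogging).

M_B = 40.75 kip·ft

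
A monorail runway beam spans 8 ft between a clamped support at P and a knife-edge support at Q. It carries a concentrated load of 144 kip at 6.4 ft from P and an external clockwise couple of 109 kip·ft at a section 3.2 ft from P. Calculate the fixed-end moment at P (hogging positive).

M_P = 115 kip·ft

Remove the prop at Q; the released (primary) structure is a cantilever built in at P.
Deflection at Q on the released cantilever, summing each load's contribution:
  point load 144 at a = 6.4: Pa²(3L − a)/(6EI) = 17302/EI
  clockwise couple 109 at a = 3.2: M₀a(2L − a)/(2EI) = 2232/EI
  δ_0 = 19534/EI
Flexibility coefficient — unit upward force at Q: δ_{QQ} = L³/(3EI) = 170.7/EI.
The prop prevents deflection at Q: R_Q = δ_0/δ_{QQ} = 19534/170.7 = 114.5 kip.
Moment equilibrium about P: M_P = Σ(load moments about P) − R_Q·L = 1031 − 114.5×8 = 115 kip·ft.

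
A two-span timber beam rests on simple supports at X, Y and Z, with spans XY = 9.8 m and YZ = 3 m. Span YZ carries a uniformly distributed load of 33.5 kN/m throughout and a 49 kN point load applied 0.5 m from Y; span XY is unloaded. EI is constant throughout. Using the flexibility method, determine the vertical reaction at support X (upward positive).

Take M_Y as the redundant. Released structure: two simple spans XY and YZ with a hinge at Y.
Rotations at Y on the released spans (each span's end-slope, ×1/EI):
  span YZ: UDL 33.5: wL³/(24EI) = 37.69/EI
  span YZ: point load 49 at a = 0.5: Pab(L + b)/(6LEI) = 18.72/EI
  relative rotation θ_0 = (0 + 56.4)/EI = 56.4/EI
A unit hogging moment at Y produces rotation L₁/(3EI) + L₂/(3EI) = 4.267/EI.
Compatibility: M_Y·(L₁+L₂)/(3EI) = θ_0, giving M_Y = 13.22 kN·m (hogging).
Span XY, ΣM about X with M_Y applied at Y: R_Y^{XY}·9.8 = 0 + 13.22, so R_Y^{XY} = 1.349 kN and R_X = 0 − 1.349 = -1.349 kN.

R_X = -1.349 kN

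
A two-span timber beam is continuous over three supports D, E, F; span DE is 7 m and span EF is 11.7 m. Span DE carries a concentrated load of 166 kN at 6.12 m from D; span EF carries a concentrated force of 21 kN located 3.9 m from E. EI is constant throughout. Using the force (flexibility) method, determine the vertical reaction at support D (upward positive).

Release continuity at E by inserting a hinge; the redundant is the internal moment M_E. The primary structure is two simply-supported spans DE and EF.
Rotations at E on the released spans (each span's end-slope, ×1/EI):
  span DE: point load 166 at a = 6.12: Pab(L + a)/(6LEI) = 279.3/EI
  span EF: point load 21 at a = 3.9: Pab(L + b)/(6LEI) = 177.4/EI
  relative rotation θ_0 = (279.3 + 177.4)/EI = 456.7/EI
A unit hogging moment at E produces rotation L₁/(3EI) + L₂/(3EI) = 6.233/EI.
Compatibility: M_E·(L₁+L₂)/(3EI) = θ_0, giving M_E = 73.27 kN·m (hogging).
Span DE, ΣM about D with M_E applied at E: R_E^{DE}·7 = 1016 + 73.27, so R_E^{DE} = 155.6 kN and R_D = 166 − 155.6 = 10.4 kN.

R_D = 10.4 kN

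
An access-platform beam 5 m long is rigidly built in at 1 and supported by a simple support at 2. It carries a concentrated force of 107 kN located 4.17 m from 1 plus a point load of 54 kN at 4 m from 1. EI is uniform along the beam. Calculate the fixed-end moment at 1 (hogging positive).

M_1 = 69.1 kN·m

Take the reaction at 2 as the redundant and release it; the primary structure is a cantilever fixed at 1.
Downward deflection at the released point 2 due to the loads:
  point load 107 at a = 4.17: Pa²(3L − a)/(6EI) = 3358/EI
  point load 54 at a = 4: Pa²(3L − a)/(6EI) = 1584/EI
  δ_0 = 4942/EI
Flexibility coefficient — unit upward force at 2: δ_{22} = L³/(3EI) = 41.67/EI.
Compatibility at 2: δ_0 − R_2·δ_{22} = 0, so R_2 = 4942/41.67 = 118.6 kN.
Moment equilibrium about 1: M_1 = Σ(load moments about 1) − R_2·L = 662.2 − 118.6×5 = 69.1 kN·m.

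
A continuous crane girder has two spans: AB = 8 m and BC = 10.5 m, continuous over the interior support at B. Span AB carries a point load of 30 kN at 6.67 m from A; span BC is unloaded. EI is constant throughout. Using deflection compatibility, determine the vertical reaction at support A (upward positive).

R_A = 3.339 kN

Release continuity at B by inserting a hinge; the redundant is the internal moment M_B. The primary structure is two simply-supported spans AB and BC.
End slopes at the hinge B, treating each span as simply supported:
  span AB: point load 30 at a = 6.67: Pab(L + a)/(6LEI) = 81.34/EI
  relative rotation θ_0 = (81.34 + 0)/EI = 81.34/EI
A unit hogging moment at B produces rotation L₁/(3EI) + L₂/(3EI) = 6.167/EI.
Slope continuity at B: θ_0 = M_B·6.167/EI, so M_B = 81.34/6.167 = 13.19 kN·m (hogging).
Span AB, ΣM about A with M_B applied at B: R_B^{AB}·8 = 200.1 + 13.19, so R_B^{AB} = 26.66 kN and R_A = 30 − 26.66 = 3.339 kN.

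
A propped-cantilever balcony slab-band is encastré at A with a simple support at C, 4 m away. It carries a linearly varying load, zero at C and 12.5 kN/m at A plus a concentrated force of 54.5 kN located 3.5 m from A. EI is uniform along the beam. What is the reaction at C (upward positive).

Remove the prop at C; the released (primary) structure is a cantilever built in at A.
Free-end deflection of the primary structure under the applied loading (downward +):
  triangular load, peak 12.5 at the fixed end: w₀L⁴/(30EI) = 106.7/EI
  point load 54.5 at a = 3.5: Pa²(3L − a)/(6EI) = 945.8/EI
  δ_0 = 1052/EI
Flexibility coefficient — unit upward force at C: δ_{CC} = L³/(3EI) = 21.33/EI.
The prop prevents deflection at C: R_C = δ_0/δ_{CC} = 1052/21.33 = 49.33 kN.

R_C = 49.33 kN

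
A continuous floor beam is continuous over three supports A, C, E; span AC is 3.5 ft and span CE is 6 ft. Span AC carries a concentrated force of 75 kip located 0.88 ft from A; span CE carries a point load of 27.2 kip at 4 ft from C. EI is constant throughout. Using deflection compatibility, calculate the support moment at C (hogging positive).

Release continuity at C by inserting a hinge; the redundant is the internal moment M_C. The primary structure is two simply-supported spans AC and CE.
Rotations at C on the released spans (each span's end-slope, ×1/EI):
  span AC: point load 75 at a = 0.88: Pab(L + a)/(6LEI) = 36.07/EI
  span CE: point load 27.2 at a = 4: Pab(L + b)/(6LEI) = 48.36/EI
  relative rotation θ_0 = (36.07 + 48.36)/EI = 84.42/EI
A unit hogging moment at C produces rotation L₁/(3EI) + L₂/(3EI) = 3.167/EI.
Compatibility: M_C·(L₁+L₂)/(3EI) = θ_0, giving M_C = 26.66 kip·ft (hogging).

M_C = 26.66 kip·ft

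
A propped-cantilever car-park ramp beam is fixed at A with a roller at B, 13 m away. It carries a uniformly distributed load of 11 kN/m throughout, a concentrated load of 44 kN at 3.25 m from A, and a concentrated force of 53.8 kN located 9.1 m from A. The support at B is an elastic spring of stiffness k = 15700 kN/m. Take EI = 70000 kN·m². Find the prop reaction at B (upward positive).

R_B = 87.19 kN

Take the reaction at B as the redundant and release it; the primary structure is a cantilever fixed at A.
Deflection at B on the released cantilever, summing each load's contribution:
  UDL 11: wL⁴/(8EI) = 39271/EI
  point load 44 at a = 3.25: Pa²(3L − a)/(6EI) = 2769/EI
  point load 53.8 at a = 9.1: Pa²(3L − a)/(6EI) = 22202/EI
  δ_0 = 64242/EI
Flexibility coefficient — unit upward force at B: δ_{BB} = L³/(3EI) = 732.3/EI.
With EI = 70000 kN·m²: δ_0 = 0.91774 m and δ_{BB} = 0.010462 m/kN.
Compatibility — the spring shortens by R_B/k under the reaction it provides: δ_0 − R_B·δ_{BB} = R_B/k. With 1/k = 0.000064 m/kN, R_B = δ_0 / (δ_{BB} + 1/k) = 0.91774 / (0.010462 + 0.000064) = 87.19 kN.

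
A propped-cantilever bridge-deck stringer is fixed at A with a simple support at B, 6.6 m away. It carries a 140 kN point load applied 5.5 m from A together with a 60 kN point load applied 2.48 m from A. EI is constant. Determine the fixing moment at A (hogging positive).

Release the roller at B. Primary structure: cantilever fixed at A.
Downward deflection at the released point B due to the loads:
  point load 140 at a = 5.5: Pa²(3L − a)/(6EI) = 10093/EI
  point load 60 at a = 2.48: Pa²(3L − a)/(6EI) = 1065/EI
  δ_0 = 11159/EI
Flexibility coefficient — unit upward force at B: δ_{BB} = L³/(3EI) = 95.83/EI.
The prop prevents deflection at B: R_B = δ_0/δ_{BB} = 11159/95.83 = 116.4 kN.
Moment equilibrium about A: M_A = Σ(load moments about A) − R_B·L = 918.8 − 116.4×6.6 = 150.3 kN·m.

M_A = 150.3 kN·m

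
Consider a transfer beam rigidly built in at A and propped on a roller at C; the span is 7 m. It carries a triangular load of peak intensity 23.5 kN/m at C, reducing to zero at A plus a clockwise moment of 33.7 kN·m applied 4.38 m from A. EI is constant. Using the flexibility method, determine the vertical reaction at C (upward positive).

R_C = 51.45 kN

Release the roller at C. Primary structure: cantilever fixed at A.
Primary-structure tip deflection at C by superposition:
  triangular load, peak 23.5 at the free end: 11w₀L⁴/(120EI) = 5172/EI
  clockwise couple 33.7 at a = 4.38: M₀a(2L − a)/(2EI) = 710/EI
  δ_0 = 5882/EI
Flexibility coefficient — unit upward force at C: δ_{CC} = L³/(3EI) = 114.3/EI.
The prop prevents deflection at C: R_C = δ_0/δ_{CC} = 5882/114.3 = 51.45 kN.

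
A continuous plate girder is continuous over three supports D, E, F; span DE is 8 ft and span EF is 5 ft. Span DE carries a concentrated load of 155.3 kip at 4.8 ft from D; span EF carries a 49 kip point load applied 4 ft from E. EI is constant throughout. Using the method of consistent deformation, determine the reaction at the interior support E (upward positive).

Release continuity at E by inserting a hinge; the redundant is the internal moment M_E. The primary structure is two simply-supported spans DE and EF.
Discontinuity in slope at E on the released structure — sum the simple-span end rotations:
  span DE: point load 155.3 at a = 4.8: Pab(L + a)/(6LEI) = 636.1/EI
  span EF: point load 49 at a = 4: Pab(L + b)/(6LEI) = 39.2/EI
  relative rotation θ_0 = (636.1 + 39.2)/EI = 675.3/EI
A unit hogging moment at E produces rotation L₁/(3EI) + L₂/(3EI) = 4.333/EI.
Slope continuity at E: θ_0 = M_E·4.333/EI, so M_E = 675.3/4.333 = 155.8 kip·ft (hogging).
Span DE, ΣM about D with M_E applied at E: R_E^{DE}·8 = 745.4 + 155.8, so R_E^{DE} = 112.7 kip and R_D = 155.3 − 112.7 = 42.64 kip.
Span EF, ΣM about F: R_E^{EF}·5 = 49 + 155.8, so R_E^{EF} = 40.97 kip and R_F = 49 − 40.97 = 8.032 kip.
R_E = 112.7 + 40.97 = 153.6 kip.

R_E = 153.6 kip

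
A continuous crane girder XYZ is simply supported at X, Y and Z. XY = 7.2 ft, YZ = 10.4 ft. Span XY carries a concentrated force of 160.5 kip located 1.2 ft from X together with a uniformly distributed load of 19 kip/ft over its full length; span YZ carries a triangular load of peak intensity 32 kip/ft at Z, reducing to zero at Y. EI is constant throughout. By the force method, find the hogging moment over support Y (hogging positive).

M_Y = 208 kip·ft

Release continuity at Y by inserting a hinge; the redundant is the internal moment M_Y. The primary structure is two simply-supported spans XY and YZ.
Discontinuity in slope at Y on the released structure — sum the simple-span end rotations:
  span XY: point load 160.5 at a = 1.2: Pab(L + a)/(6LEI) = 224.7/EI
  span XY: UDL 19: wL³/(24EI) = 295.5/EI
  span YZ: triangular load, peak 32: 7w₀L³/(360EI) = 699.9/EI
  relative rotation θ_0 = (520.2 + 699.9)/EI = 1220/EI
A unit hogging moment at Y produces rotation L₁/(3EI) + L₂/(3EI) = 5.867/EI.
Slope continuity at Y: θ_0 = M_Y·5.867/EI, so M_Y = 1220/5.867 = 208 kip·ft (hogging).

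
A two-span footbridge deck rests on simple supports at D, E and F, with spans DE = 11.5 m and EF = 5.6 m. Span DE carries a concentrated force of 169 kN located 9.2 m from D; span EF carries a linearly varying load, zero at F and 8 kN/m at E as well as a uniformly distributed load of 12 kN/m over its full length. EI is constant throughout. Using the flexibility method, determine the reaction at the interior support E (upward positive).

Take M_E as the redundant. Released structure: two simple spans DE and EF with a hinge at E.
End slopes at the hinge E, treating each span as simply supported:
  span DE: point load 169 at a = 9.2: Pab(L + a)/(6LEI) = 1073/EI
  span EF: triangular load, peak 8: w₀L³/(45EI) = 31.22/EI
  span EF: UDL 12: wL³/(24EI) = 87.81/EI
  relative rotation θ_0 = (1073 + 119)/EI = 1192/EI
A unit hogging moment at E produces rotation L₁/(3EI) + L₂/(3EI) = 5.7/EI.
Compatibility: M_E·(L₁+L₂)/(3EI) = θ_0, giving M_E = 209.1 kN·m (hogging).
Span DE, ΣM about D with M_E applied at E: R_E^{DE}·11.5 = 1555 + 209.1, so R_E^{DE} = 153.4 kN and R_D = 169 − 153.4 = 15.62 kN.
Span EF, ΣM about F: R_E^{EF}·5.6 = 271.8 + 209.1, so R_E^{EF} = 85.87 kN and R_F = 89.6 − 85.87 = 3.728 kN.
R_E = 153.4 + 85.87 = 239.3 kN.

R_E = 239.3 kN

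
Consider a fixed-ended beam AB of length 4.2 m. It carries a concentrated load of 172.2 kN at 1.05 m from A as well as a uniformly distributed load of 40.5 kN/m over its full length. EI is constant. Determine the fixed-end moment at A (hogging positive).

Take the two fixed-end moments M_A, M_B as redundants; the released structure is the simple span AB.
On the primary (simply-supported) span, the end slopes from the loading are:
  at A: point load 172.2 at a = 1.05: Pab(L + b)/(6LEI) = 166.1/EI
  at B: point load 172.2 at a = 1.05: Pab(L + a)/(6LEI) = 118.7/EI
  at A: UDL 40.5: wL³/(24EI) = 125/EI
  at B: UDL 40.5: wL³/(24EI) = 125/EI
  θ_A0 = 291.1/EI,  θ_B0 = 243.7/EI
Flexibility coefficients: a unit moment at one end gives L/(3EI) there and L/(6EI) at the far end, so f₁₁ = f₂₂ = 1.4/EI and f₁₂ = f₂₁ = 0.7/EI.
Compatibility — zero rotation at each built-in end:
  1.4 M_A + 0.7 M_B = 291.1
  0.7 M_A + 1.4 M_B = 243.7
Solving the pair gives M_A = 161.2 kN·m and M_B = 93.44 kN·m (hogging).

M_A = 161.2 kN·m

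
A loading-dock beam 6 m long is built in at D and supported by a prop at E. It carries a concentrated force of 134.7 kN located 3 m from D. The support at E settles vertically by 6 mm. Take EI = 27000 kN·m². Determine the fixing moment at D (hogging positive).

Release the roller at E. Primary structure: cantilever fixed at D.
Primary-structure tip deflection at E by superposition:
  point load 134.7 at a = 3: Pa²(3L − a)/(6EI) = 3031/EI
Flexibility coefficient — unit upward force at E: δ_{EE} = L³/(3EI) = 72/EI.
With EI = 27000 kN·m²: δ_0 = 0.11225 m and δ_{EE} = 0.002667 m/kN.
Compatibility — the beam at E must follow the support down by 0.006 m: δ_0 − R_E·δ_{EE} = 0.006, so R_E = (0.11225 − 0.006)/0.002667 = 39.84 kN.
Moment equilibrium about D: M_D = Σ(load moments about D) − R_E·L = 404.1 − 39.84×6 = 165 kN·m.

M_D = 165 kN·m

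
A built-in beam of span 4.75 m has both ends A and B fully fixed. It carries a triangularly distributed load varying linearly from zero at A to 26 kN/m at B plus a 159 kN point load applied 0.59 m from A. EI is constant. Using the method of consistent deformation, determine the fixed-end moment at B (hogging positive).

Release both end moments; the primary structure is a simply-supported span AB with redundants M_A and M_B.
End rotations of the released simple span under the applied load (×1/EI):
  at A: triangular load, peak 26: 7w₀L³/(360EI) = 54.18/EI
  at B: triangular load, peak 26: w₀L³/(45EI) = 61.92/EI
  at A: point load 159 at a = 0.59: Pab(L + b)/(6LEI) = 122/EI
  at B: point load 159 at a = 0.59: Pab(L + a)/(6LEI) = 73.12/EI
  θ_A0 = 176.2/EI,  θ_B0 = 135/EI
Flexibility coefficients: a unit moment at one end gives L/(3EI) there and L/(6EI) at the far end, so f₁₁ = f₂₂ = 1.583/EI and f₁₂ = f₂₁ = 0.7917/EI.
Compatibility — zero rotation at each built-in end:
  1.583 M_A + 0.7917 M_B = 176.2
  0.7917 M_A + 1.583 M_B = 135
Solving the pair gives M_A = 91.51 kN·m and M_B = 39.54 kN·m (hogging).

M_B = 39.54 kN·m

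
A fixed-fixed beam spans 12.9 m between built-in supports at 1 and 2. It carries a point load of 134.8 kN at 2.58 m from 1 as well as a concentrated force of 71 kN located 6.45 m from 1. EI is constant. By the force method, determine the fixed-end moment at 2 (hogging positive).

M_2 = 170.1 kN·m

Release both end moments; the primary structure is a simply-supported span 12 with redundants M_1 and M_2.
End rotations of the released simple span under the applied load (×1/EI):
  at 1: point load 134.8 at a = 2.58: Pab(L + b)/(6LEI) = 1077/EI
  at 2: point load 134.8 at a = 2.58: Pab(L + a)/(6LEI) = 717.8/EI
  at 1: point load 71 at a = 6.45: Pab(L + b)/(6LEI) = 738.4/EI
  at 2: point load 71 at a = 6.45: Pab(L + a)/(6LEI) = 738.4/EI
  θ_10 = 1815/EI,  θ_20 = 1456/EI
Flexibility coefficients: a unit moment at one end gives L/(3EI) there and L/(6EI) at the far end, so f₁₁ = f₂₂ = 4.3/EI and f₁₂ = f₂₁ = 2.15/EI.
Compatibility — zero rotation at each built-in end:
  4.3 M_1 + 2.15 M_2 = 1815
  2.15 M_1 + 4.3 M_2 = 1456
Solving the pair gives M_1 = 337.1 kN·m and M_2 = 170.1 kN·m (hogging).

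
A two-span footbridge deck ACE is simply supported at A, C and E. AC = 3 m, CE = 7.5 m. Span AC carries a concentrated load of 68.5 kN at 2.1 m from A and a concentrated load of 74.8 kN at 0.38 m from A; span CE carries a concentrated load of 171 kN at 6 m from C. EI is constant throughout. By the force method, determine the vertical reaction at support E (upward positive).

R_E = 123.1 kN

Insert a hinge at C; M_C is the redundant, and each span becomes simply supported.
Rotations at C on the released spans (each span's end-slope, ×1/EI):
  span AC: point load 68.5 at a = 2.1: Pab(L + a)/(6LEI) = 36.68/EI
  span AC: point load 74.8 at a = 0.38: Pab(L + a)/(6LEI) = 13.98/EI
  span CE: point load 171 at a = 6: Pab(L + b)/(6LEI) = 307.8/EI
  relative rotation θ_0 = (50.67 + 307.8)/EI = 358.5/EI
A unit hogging moment at C produces rotation L₁/(3EI) + L₂/(3EI) = 3.5/EI.
Slope continuity at C: θ_0 = M_C·3.5/EI, so M_C = 358.5/3.5 = 102.4 kN·m (hogging).
Span CE, ΣM about E: R_C^{CE}·7.5 = 256.5 + 102.4, so R_C^{CE} = 47.86 kN and R_E = 171 − 47.86 = 123.1 kN.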